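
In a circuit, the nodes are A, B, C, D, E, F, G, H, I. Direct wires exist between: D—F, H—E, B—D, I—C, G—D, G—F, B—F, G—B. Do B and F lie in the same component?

Yes

From B we can reach B, D, F, G, which includes F.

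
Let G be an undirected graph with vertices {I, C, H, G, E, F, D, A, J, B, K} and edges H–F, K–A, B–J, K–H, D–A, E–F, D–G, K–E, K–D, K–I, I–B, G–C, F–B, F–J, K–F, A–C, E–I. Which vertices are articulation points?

K

Removing K increases the component count from 1 to 2, so K is a cut vertex.
By contrast removing I leaves 1 component; it is not a cut vertex. No other vertex is a cut vertex either.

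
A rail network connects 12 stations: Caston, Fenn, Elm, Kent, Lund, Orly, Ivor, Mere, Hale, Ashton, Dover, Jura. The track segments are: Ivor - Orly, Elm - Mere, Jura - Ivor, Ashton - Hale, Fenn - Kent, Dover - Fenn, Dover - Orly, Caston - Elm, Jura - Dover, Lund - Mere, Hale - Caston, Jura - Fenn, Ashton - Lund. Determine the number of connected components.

2

Starting from Elm we can reach Elm, Hale, Lund, Mere, Ashton, Caston. That is one component of size 6.
Starting from Fenn we can reach Fenn, Ivor, Jura, Kent, Orly, Dover. That is one component of size 6.
Total: 2 components.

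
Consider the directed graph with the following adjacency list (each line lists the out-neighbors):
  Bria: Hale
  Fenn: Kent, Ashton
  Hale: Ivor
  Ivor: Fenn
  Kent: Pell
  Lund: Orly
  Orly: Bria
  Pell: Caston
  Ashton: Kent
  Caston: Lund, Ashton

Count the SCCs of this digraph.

{Bria, Fenn, Hale, Ivor, Kent, Lund, Orly, Pell, Ashton, Caston} are all mutually reachable — one SCC of size 10.
That gives 1 strongly connected component.

1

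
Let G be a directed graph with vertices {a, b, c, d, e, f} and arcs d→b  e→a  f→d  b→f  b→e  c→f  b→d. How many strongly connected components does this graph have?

{b, d, f} are all mutually reachable — one SCC of size 3.
{c} is an SCC by itself.
{a} is an SCC by itself.
{e} is an SCC by itself.
That gives 4 strongly connected components.

4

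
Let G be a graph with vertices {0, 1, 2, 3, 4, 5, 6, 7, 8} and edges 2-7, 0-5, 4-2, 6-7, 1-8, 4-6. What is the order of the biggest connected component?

4

3 is isolated — a component by itself.
Starting from 0 we can reach 0, 5. That is one component of size 2.
Starting from 1 we can reach 1, 8. That is one component of size 2.
Starting from 2 we can reach 2, 4, 6, 7. That is one component of size 4.
The largest has 4 vertices.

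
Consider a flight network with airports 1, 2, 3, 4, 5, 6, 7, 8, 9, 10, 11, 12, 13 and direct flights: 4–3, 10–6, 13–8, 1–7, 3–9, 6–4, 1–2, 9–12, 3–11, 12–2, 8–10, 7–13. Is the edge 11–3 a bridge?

Yes

Removing 11–3 leaves no path between 11 and 3: the component count goes from 2 to 3. So it is a bridge.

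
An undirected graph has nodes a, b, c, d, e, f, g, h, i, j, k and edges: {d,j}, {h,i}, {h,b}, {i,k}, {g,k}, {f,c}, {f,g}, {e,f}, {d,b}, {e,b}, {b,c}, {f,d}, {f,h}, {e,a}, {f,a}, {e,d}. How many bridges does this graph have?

1

The edges on the cycle f-h-i-k-g-f are not bridges since each lies on that cycle.
But removing d - j disconnects d from j — this is a bridge.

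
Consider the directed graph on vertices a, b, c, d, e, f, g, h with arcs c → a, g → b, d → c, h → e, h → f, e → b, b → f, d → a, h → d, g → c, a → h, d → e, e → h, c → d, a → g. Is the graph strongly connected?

There is no directed path from f to b, so the graph is not strongly connected.

No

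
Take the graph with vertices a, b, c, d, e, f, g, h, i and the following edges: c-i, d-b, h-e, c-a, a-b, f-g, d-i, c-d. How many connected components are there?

Starting from e we can reach e, h. That is one component of size 2.
Starting from f we can reach f, g. That is one component of size 2.
Starting from a we can reach a, b, c, d, i. That is one component of size 5.
Total: 3 components.

3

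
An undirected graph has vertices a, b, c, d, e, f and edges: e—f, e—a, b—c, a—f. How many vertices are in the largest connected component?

d is isolated — a component by itself.
Starting from b we can reach b, c. That is one component of size 2.
Starting from a we can reach a, e, f. That is one component of size 3.
The largest has 3 vertices.

3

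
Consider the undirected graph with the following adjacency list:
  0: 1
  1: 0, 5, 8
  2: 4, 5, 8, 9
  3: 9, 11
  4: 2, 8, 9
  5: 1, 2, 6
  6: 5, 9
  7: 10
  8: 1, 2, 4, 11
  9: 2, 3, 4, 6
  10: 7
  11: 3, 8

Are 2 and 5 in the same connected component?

From 2 we can reach 0, 1, 2, 3, 4, 5, 6, 8, 9, 11, which includes 5.

Yes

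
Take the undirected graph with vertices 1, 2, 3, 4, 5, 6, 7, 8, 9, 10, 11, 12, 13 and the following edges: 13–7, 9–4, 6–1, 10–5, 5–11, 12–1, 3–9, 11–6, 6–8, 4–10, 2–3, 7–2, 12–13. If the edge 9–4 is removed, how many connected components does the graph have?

9 and 4 are still connected via 9-3-2-7-13-12-1-6-11-5-10-4, so the component count stays at 1.

1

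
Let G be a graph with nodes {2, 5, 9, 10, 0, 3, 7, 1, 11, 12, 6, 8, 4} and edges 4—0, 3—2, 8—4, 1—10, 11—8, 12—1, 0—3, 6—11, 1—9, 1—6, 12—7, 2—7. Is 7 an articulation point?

No

Deleting 7 leaves 2 components (was 2), so 7 is not a cut vertex.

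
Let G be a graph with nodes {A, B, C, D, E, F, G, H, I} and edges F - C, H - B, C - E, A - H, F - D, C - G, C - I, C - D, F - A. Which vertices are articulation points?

A, C, F, H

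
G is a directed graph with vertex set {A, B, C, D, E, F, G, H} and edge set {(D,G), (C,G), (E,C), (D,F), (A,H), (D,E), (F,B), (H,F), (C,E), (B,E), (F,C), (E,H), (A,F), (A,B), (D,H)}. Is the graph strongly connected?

No

There is no directed path from E to A, so the graph is not strongly connected.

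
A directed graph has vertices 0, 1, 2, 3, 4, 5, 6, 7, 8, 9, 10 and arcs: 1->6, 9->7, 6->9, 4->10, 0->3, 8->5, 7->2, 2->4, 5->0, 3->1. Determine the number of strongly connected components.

11

{9} is an SCC by itself.
{4} is an SCC by itself.
{0} is an SCC by itself.
{5} is an SCC by itself.
{3} is an SCC by itself.
(and 6 more singleton SCCs)
That gives 11 strongly connected components.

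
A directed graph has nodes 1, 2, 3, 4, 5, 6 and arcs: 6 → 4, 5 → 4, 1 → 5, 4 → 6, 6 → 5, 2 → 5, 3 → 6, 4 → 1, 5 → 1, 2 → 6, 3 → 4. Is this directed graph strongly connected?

There is no directed path from 4 to 2, so the graph is not strongly connected.

No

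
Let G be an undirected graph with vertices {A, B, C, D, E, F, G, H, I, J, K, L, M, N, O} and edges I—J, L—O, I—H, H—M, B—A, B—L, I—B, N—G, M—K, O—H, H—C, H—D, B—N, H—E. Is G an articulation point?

No

Deleting G leaves 2 components (was 2), so G is not a cut vertex.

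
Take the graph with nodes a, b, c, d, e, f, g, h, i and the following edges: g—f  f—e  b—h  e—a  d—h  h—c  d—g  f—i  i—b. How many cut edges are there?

The edges on the cycle d-g-f-i-b-h-d are not bridges since each lies on that cycle.
But removing c—h disconnects c from h; removing e—a disconnects e from a; removing f—e disconnects f from e — these are bridges.
That makes 3 bridges.

3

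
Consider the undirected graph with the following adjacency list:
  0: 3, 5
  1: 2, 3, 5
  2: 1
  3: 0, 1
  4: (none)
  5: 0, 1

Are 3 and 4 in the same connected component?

The component containing 3 is {0, 1, 2, 3, 5}, and 4 is not in it.

No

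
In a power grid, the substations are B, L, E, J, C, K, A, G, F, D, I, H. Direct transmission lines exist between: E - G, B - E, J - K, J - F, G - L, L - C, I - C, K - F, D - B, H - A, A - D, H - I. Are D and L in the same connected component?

Yes

From D we can reach A, B, C, D, E, G, H, I, L, which includes L.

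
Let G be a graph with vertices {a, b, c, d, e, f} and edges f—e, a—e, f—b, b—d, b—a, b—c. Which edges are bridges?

The edges on the cycle f-b-a-e-f are not bridges since each lies on that cycle.
But removing b—d disconnects b from d; removing b—c disconnects b from c — these are bridges.

b-c, b-d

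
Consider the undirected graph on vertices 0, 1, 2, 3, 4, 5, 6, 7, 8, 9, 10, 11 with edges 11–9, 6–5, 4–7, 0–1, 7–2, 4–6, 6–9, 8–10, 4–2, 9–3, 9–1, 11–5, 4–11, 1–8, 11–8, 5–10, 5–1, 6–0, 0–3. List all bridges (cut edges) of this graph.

none

The edges on the cycle 4-7-2-4 are not bridges since each lies on that cycle.
Every edge lies on some cycle, so there are no bridges.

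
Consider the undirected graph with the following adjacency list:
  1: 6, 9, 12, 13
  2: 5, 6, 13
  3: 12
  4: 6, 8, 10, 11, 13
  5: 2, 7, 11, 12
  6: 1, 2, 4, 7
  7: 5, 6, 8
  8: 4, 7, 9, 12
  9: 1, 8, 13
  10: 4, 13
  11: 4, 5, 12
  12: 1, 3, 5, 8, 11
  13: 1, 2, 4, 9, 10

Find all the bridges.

12-3

The edges on the cycle 4-13-10-4 are not bridges since each lies on that cycle.
But removing 12-3 disconnects 12 from 3 — this is a bridge.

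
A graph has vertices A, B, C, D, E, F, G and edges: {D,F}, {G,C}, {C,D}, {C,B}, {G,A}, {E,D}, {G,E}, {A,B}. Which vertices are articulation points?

D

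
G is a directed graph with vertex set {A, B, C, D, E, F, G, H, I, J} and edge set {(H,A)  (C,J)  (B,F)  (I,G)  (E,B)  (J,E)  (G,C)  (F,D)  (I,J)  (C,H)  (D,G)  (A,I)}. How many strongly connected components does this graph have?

1

{A, B, C, D, E, F, G, H, I, J} are all mutually reachable — one SCC of size 10.
That gives 1 strongly connected component.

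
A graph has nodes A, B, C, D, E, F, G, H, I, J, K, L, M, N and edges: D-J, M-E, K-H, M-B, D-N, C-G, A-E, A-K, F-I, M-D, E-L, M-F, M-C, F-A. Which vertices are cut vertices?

Removing A increases the component count from 1 to 2, so A is a cut vertex.
Removing C increases the component count from 1 to 2, so C is a cut vertex.
Removing D increases the component count from 1 to 3, so D is a cut vertex.
Likewise E, F, K, M are cut vertices.
By contrast removing L leaves 1 component; it is not a cut vertex. No other vertex is a cut vertex either.

A, C, D, E, F, K, M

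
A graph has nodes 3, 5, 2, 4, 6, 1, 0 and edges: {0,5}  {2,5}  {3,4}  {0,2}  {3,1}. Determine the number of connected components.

3

6 is isolated — a component by itself.
Starting from 0 we can reach 0, 2, 5. That is one component of size 3.
Starting from 1 we can reach 1, 3, 4. That is one component of size 3.
Total: 3 components.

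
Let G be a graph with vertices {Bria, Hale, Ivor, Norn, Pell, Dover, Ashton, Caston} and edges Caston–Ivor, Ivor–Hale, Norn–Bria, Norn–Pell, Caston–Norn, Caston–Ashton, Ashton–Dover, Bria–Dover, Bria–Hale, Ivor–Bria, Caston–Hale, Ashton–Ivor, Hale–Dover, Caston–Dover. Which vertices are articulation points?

Norn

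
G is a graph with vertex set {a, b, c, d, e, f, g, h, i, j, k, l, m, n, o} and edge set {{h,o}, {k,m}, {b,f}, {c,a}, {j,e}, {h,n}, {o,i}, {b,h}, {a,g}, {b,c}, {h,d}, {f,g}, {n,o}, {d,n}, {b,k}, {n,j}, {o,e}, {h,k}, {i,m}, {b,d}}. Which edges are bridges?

The edges on the cycle b-c-a-g-f-b are not bridges since each lies on that cycle.
Every edge lies on some cycle, so there are no bridges.

none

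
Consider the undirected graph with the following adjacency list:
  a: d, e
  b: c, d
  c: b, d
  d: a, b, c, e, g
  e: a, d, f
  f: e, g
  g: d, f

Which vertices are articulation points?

d

Removing d increases the component count from 1 to 2, so d is a cut vertex.
By contrast removing a leaves 1 component; it is not a cut vertex. No other vertex is a cut vertex either.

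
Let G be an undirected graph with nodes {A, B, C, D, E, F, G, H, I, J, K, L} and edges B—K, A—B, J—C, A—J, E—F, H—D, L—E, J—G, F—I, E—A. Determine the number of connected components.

2

Starting from D we can reach D, H. That is one component of size 2.
Starting from A we can reach A, B, C, E, F, G, I, J, K, L. That is one component of size 10.
Total: 2 components.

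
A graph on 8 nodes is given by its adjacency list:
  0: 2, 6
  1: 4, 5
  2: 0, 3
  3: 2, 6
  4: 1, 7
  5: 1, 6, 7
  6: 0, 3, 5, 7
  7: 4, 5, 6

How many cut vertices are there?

1

Removing 6 increases the component count from 1 to 2, so 6 is a cut vertex.
By contrast removing 1 leaves 1 component; it is not a cut vertex. No other vertex is a cut vertex either.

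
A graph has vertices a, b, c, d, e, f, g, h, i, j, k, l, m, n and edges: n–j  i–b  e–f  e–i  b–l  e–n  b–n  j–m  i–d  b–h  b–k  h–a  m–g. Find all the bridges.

a-h, b-h, b-k, b-l, d-i, e-f, g-m, j-m, j-n

The edges on the cycle e-i-b-n-e are not bridges since each lies on that cycle.
But removing h–b disconnects h from b; removing i–d disconnects i from d; removing m–g disconnects m from g; removing e–f disconnects e from f — these are bridges.
In total 9 edges are bridges.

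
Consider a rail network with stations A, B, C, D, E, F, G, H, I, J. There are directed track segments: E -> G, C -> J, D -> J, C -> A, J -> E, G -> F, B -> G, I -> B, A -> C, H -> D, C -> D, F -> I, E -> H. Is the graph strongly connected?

No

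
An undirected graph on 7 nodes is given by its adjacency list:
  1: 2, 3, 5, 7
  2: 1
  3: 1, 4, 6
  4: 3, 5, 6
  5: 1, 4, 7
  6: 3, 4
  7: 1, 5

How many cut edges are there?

1

The edges on the cycle 5-1-7-5 are not bridges since each lies on that cycle.
But removing 1-2 disconnects 1 from 2 — this is a bridge.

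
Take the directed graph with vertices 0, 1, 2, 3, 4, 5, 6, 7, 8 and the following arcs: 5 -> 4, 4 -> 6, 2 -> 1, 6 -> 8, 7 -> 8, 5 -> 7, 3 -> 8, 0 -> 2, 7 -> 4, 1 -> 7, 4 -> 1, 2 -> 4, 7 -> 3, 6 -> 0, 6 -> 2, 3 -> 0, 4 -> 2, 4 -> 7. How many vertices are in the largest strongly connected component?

{0, 1, 2, 3, 4, 6, 7} are all mutually reachable — one SCC of size 7.
{5} is an SCC by itself.
{8} is an SCC by itself.
The largest has 7 vertices.

7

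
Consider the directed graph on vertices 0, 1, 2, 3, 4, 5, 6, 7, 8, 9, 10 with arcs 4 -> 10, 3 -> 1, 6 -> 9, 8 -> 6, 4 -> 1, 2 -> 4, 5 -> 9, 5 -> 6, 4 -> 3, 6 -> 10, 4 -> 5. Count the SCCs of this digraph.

11

{1} is an SCC by itself.
{6} is an SCC by itself.
{9} is an SCC by itself.
{10} is an SCC by itself.
{4} is an SCC by itself.
(and 6 more singleton SCCs)
That gives 11 strongly connected components.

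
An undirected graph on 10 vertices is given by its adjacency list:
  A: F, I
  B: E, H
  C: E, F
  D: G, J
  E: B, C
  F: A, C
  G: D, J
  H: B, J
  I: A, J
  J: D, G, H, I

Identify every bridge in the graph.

The edges on the cycle J-D-G-J are not bridges since each lies on that cycle.
Every edge lies on some cycle, so there are no bridges.

none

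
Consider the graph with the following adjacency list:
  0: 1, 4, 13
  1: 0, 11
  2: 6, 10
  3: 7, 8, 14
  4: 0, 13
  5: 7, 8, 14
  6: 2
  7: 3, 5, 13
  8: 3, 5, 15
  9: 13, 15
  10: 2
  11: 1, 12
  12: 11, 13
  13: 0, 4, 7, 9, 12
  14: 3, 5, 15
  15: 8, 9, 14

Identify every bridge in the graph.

10-2, 2-6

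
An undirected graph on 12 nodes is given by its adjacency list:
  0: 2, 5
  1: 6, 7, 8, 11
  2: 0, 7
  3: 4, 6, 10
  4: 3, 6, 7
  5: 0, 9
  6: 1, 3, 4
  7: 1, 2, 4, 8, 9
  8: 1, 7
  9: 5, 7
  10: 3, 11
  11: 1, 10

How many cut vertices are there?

Removing 7 increases the component count from 1 to 2, so 7 is a cut vertex.
By contrast removing 6 leaves 1 component; it is not a cut vertex. No other vertex is a cut vertex either.

1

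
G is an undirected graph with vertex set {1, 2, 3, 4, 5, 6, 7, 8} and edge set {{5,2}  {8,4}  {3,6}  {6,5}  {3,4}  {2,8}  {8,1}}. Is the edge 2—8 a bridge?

No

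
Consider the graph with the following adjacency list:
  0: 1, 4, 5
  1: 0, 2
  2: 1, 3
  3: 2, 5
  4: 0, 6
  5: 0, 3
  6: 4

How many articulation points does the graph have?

2

Removing 0 increases the component count from 1 to 2, so 0 is a cut vertex.
Removing 4 increases the component count from 1 to 2, so 4 is a cut vertex.
By contrast removing 1 leaves 1 component; it is not a cut vertex. No other vertex is a cut vertex either.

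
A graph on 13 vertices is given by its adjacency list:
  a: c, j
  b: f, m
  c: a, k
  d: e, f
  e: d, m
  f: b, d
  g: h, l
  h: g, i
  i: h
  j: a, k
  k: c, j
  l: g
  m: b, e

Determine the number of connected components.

3

Starting from a we can reach a, c, j, k. That is one component of size 4.
Starting from g we can reach g, h, i, l. That is one component of size 4.
Starting from b we can reach b, d, e, f, m. That is one component of size 5.
Total: 3 components.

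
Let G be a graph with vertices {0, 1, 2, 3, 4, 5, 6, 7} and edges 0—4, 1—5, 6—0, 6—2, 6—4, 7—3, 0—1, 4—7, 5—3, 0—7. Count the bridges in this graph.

1

The edges on the cycle 6-0-4-6 are not bridges since each lies on that cycle.
But removing 2—6 disconnects 2 from 6 — this is a bridge.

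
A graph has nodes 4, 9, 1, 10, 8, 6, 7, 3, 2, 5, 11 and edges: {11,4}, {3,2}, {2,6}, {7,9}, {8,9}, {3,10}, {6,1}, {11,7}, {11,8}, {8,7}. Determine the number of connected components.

5 is isolated — a component by itself.
Starting from 4 we can reach 4, 7, 8, 9, 11. That is one component of size 5.
Starting from 1 we can reach 1, 2, 3, 6, 10. That is one component of size 5.
Total: 3 components.

3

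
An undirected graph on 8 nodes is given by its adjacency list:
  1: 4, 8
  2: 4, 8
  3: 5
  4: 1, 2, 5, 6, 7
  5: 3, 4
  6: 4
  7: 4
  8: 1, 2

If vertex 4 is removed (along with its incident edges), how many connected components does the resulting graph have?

4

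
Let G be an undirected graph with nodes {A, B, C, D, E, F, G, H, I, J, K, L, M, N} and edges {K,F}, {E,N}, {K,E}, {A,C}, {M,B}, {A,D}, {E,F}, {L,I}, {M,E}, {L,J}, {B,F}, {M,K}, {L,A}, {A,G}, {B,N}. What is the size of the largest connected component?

H is isolated — a component by itself.
Starting from B we can reach B, E, F, K, M, N. That is one component of size 6.
Starting from A we can reach A, C, D, G, I, J, L. That is one component of size 7.
The largest has 7 vertices.

7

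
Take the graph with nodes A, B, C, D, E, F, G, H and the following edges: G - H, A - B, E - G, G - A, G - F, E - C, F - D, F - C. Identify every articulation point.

Removing A increases the component count from 1 to 2, so A is a cut vertex.
Removing F increases the component count from 1 to 2, so F is a cut vertex.
Removing G increases the component count from 1 to 3, so G is a cut vertex.
By contrast removing B leaves 1 component; it is not a cut vertex. No other vertex is a cut vertex either.

A, F, G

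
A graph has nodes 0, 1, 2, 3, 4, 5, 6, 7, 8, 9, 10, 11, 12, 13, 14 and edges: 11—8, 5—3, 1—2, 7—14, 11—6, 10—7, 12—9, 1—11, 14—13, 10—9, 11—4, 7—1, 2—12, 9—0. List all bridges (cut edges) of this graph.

0-9, 1-11, 11-4, 11-6, 11-8, 13-14, 14-7, 3-5

The edges on the cycle 10-7-1-2-12-9-10 are not bridges since each lies on that cycle.
But removing 8—11 disconnects 8 from 11; removing 1—11 disconnects 1 from 11; removing 5—3 disconnects 5 from 3; removing 11—4 disconnects 11 from 4 — these are bridges.
In total 8 edges are bridges.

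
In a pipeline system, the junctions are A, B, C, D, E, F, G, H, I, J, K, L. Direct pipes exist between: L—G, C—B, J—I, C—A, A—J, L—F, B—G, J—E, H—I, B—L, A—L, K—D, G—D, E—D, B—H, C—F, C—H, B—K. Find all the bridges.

The edges on the cycle C-A-J-E-D-G-B-C are not bridges since each lies on that cycle.
Every edge lies on some cycle, so there are no bridges.

none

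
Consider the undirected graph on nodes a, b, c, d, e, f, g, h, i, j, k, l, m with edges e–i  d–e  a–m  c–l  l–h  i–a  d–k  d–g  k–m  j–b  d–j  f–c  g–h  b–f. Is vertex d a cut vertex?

Deleting d raises the number of components from 1 to 2, so d is a cut vertex.

Yes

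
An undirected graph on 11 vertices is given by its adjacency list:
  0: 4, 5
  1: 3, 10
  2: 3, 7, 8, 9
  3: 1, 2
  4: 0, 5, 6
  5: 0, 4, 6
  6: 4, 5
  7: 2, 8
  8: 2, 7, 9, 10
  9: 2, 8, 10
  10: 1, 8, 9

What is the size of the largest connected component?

7

Starting from 0 we can reach 0, 4, 5, 6. That is one component of size 4.
Starting from 1 we can reach 1, 2, 3, 7, 8, 9, 10. That is one component of size 7.
The largest has 7 vertices.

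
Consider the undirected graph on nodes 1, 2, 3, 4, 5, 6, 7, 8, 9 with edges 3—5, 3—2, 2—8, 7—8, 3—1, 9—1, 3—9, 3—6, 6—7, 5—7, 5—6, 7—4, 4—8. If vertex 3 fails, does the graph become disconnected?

Yes

Deleting 3 raises the number of components from 1 to 2, so 3 is a cut vertex.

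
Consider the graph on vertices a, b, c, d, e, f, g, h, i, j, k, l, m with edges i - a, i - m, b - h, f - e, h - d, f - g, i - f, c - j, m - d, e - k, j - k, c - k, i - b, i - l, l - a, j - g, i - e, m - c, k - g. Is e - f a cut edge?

No

After removing e - f, the path e-i-f still connects them, so the edge is not a bridge.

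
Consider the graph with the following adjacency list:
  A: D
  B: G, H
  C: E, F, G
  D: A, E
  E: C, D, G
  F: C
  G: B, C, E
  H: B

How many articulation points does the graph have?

5

Removing B increases the component count from 1 to 2, so B is a cut vertex.
Removing C increases the component count from 1 to 2, so C is a cut vertex.
Removing D increases the component count from 1 to 2, so D is a cut vertex.
Likewise E, G are cut vertices.
By contrast removing F leaves 1 component; it is not a cut vertex. No other vertex is a cut vertex either.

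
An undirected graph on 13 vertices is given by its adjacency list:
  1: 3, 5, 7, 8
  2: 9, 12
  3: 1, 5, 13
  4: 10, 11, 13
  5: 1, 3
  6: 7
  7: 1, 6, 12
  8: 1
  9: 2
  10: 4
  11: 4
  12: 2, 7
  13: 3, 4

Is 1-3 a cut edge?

No

After removing 1-3, the path 1-5-3 still connects them, so the edge is not a bridge.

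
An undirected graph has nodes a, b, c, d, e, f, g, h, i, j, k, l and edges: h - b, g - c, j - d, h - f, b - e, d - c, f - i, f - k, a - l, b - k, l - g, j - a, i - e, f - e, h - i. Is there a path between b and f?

From b we can reach b, e, f, h, i, k, which includes f.

Yes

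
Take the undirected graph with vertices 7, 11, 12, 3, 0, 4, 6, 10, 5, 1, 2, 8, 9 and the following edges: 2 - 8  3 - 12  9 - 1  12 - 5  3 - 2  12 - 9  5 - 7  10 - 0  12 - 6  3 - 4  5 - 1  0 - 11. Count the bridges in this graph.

The edges on the cycle 12-9-1-5-12 are not bridges since each lies on that cycle.
But removing 7 - 5 disconnects 7 from 5; removing 2 - 8 disconnects 2 from 8; removing 0 - 11 disconnects 0 from 11; removing 12 - 3 disconnects 12 from 3 — these are bridges.
In total 8 edges are bridges.

8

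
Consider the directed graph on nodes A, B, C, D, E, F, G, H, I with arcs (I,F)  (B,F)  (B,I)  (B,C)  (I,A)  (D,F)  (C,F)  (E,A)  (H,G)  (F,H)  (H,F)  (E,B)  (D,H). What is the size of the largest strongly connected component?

2

{F, H} are all mutually reachable — one SCC of size 2.
{D} is an SCC by itself.
{G} is an SCC by itself.
{C} is an SCC by itself.
{I} is an SCC by itself.
(and 3 more singleton SCCs)
The largest has 2 vertices.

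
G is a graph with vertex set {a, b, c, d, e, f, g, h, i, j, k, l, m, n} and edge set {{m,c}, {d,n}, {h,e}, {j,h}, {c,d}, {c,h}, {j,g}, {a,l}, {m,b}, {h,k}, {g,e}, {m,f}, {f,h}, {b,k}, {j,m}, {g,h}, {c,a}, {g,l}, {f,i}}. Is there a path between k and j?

Yes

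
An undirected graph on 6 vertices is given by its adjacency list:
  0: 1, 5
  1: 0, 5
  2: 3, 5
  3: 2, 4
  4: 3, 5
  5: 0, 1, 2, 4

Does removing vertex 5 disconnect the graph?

Deleting 5 raises the number of components from 1 to 2, so 5 is a cut vertex.

Yes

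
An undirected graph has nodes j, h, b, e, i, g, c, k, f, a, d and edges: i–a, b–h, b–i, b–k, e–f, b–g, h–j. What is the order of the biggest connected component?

d is isolated — a component by itself.
c is isolated — a component by itself.
Starting from e we can reach e, f. That is one component of size 2.
Starting from a we can reach a, b, g, h, i, j, k. That is one component of size 7.
The largest has 7 vertices.

7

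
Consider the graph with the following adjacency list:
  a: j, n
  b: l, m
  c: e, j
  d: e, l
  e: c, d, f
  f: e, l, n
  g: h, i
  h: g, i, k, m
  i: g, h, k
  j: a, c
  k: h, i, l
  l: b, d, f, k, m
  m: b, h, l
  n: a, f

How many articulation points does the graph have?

Removing l increases the component count from 1 to 2, so l is a cut vertex.
By contrast removing e leaves 1 component; it is not a cut vertex. No other vertex is a cut vertex either.

1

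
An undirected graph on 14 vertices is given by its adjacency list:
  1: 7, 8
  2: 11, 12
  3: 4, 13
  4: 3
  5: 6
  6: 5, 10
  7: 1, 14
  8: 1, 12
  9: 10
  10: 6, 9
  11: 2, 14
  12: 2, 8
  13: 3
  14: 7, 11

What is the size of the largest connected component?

7

Starting from 3 we can reach 3, 4, 13. That is one component of size 3.
Starting from 5 we can reach 5, 6, 9, 10. That is one component of size 4.
Starting from 1 we can reach 1, 2, 7, 8, 11, 12, 14. That is one component of size 7.
The largest has 7 vertices.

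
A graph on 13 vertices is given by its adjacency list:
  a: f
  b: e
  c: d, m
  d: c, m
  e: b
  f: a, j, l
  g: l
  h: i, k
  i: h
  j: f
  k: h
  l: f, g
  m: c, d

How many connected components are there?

Starting from b we can reach b, e. That is one component of size 2.
Starting from h we can reach h, i, k. That is one component of size 3.
Starting from c we can reach c, d, m. That is one component of size 3.
Starting from a we can reach a, f, g, j, l. That is one component of size 5.
Total: 4 components.

4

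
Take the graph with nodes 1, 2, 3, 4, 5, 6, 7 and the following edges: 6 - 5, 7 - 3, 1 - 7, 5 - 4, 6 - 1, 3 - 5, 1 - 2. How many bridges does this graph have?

2

The edges on the cycle 6-1-7-3-5-6 are not bridges since each lies on that cycle.
But removing 1 - 2 disconnects 1 from 2; removing 5 - 4 disconnects 5 from 4 — these are bridges.
That makes 2 bridges.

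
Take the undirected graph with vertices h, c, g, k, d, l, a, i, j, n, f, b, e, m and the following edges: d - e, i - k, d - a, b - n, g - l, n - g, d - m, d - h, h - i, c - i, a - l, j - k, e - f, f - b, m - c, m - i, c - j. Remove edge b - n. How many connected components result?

b and n are still connected via b-f-e-d-a-l-g-n, so the component count stays at 1.

1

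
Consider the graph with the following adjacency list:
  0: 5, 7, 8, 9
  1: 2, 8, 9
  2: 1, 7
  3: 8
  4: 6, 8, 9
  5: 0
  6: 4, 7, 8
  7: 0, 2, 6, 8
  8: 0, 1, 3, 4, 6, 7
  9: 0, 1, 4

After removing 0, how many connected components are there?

With 0 gone, the remaining components are: {5}; {1, 2, 3, 4, 6, 7, 8, 9}.
That is 2 components.

2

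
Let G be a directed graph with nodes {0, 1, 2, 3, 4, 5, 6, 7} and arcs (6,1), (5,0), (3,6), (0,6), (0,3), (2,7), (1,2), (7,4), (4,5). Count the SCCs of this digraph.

1

{0, 1, 2, 3, 4, 5, 6, 7} are all mutually reachable — one SCC of size 8.
That gives 1 strongly connected component.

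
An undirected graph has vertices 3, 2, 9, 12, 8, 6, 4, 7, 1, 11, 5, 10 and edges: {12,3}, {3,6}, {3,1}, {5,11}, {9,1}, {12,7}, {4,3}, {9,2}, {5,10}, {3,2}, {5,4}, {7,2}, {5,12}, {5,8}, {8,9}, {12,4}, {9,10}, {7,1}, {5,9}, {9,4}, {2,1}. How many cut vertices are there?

2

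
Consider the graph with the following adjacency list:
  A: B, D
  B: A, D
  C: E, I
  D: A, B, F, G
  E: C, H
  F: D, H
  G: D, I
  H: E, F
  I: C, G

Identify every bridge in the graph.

The edges on the cycle D-B-A-D are not bridges since each lies on that cycle.
Every edge lies on some cycle, so there are no bridges.

none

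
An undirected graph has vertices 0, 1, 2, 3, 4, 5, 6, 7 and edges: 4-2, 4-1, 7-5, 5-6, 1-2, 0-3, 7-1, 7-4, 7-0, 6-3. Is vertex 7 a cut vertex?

Yes

Deleting 7 raises the number of components from 1 to 2, so 7 is a cut vertex.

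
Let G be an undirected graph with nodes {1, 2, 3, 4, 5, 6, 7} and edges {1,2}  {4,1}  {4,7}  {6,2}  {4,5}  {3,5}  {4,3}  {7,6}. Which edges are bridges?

none

The edges on the cycle 4-3-5-4 are not bridges since each lies on that cycle.
Every edge lies on some cycle, so there are no bridges.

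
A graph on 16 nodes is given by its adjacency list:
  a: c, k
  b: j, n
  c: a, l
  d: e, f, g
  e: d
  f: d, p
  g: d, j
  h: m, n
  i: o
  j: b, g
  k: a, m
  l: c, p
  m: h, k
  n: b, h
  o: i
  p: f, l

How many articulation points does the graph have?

1

Removing d increases the component count from 2 to 3, so d is a cut vertex.
By contrast removing b leaves 2 components; it is not a cut vertex. No other vertex is a cut vertex either.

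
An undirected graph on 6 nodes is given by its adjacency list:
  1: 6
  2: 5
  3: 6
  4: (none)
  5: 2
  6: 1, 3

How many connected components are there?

3

4 is isolated — a component by itself.
Starting from 2 we can reach 2, 5. That is one component of size 2.
Starting from 1 we can reach 1, 3, 6. That is one component of size 3.
Total: 3 components.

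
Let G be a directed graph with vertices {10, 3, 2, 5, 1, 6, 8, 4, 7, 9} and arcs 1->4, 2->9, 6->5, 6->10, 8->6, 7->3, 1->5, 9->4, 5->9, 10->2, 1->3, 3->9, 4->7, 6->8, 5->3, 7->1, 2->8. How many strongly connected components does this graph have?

2

{1, 3, 4, 5, 7, 9} are all mutually reachable — one SCC of size 6.
{2, 6, 8, 10} are all mutually reachable — one SCC of size 4.
That gives 2 strongly connected components.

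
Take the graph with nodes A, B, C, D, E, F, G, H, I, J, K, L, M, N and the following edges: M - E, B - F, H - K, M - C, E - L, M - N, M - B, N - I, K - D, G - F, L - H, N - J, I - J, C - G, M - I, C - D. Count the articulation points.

1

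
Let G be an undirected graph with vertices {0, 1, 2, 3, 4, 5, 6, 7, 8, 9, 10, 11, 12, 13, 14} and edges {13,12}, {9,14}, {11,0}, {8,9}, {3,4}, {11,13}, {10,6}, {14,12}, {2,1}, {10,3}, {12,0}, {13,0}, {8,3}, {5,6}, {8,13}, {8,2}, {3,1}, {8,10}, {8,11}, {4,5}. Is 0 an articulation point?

Deleting 0 leaves 2 components (was 2), so 0 is not a cut vertex.

No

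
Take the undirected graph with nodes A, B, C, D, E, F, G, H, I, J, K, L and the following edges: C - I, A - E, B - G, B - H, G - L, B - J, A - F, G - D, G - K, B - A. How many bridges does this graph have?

removing G - B disconnects G from B; removing G - L disconnects G from L; removing J - B disconnects J from B; removing B - H disconnects B from H — these are bridges.
In total 10 edges are bridges.

10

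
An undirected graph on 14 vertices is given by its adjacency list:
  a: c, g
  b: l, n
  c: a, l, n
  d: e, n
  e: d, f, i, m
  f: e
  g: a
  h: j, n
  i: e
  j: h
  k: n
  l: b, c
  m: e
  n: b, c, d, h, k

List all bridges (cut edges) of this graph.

The edges on the cycle n-c-l-b-n are not bridges since each lies on that cycle.
But removing h-j disconnects h from j; removing i-e disconnects i from e; removing c-a disconnects c from a; removing f-e disconnects f from e — these are bridges.
In total 10 edges are bridges.

a-c, a-g, d-e, d-n, e-f, e-i, e-m, h-j, h-n, k-n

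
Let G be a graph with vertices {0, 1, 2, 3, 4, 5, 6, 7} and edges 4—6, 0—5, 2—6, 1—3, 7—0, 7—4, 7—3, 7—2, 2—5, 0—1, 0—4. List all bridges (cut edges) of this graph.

none

The edges on the cycle 7-0-1-3-7 are not bridges since each lies on that cycle.
Every edge lies on some cycle, so there are no bridges.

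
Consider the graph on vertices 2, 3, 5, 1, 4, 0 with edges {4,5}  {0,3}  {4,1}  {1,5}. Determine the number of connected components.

3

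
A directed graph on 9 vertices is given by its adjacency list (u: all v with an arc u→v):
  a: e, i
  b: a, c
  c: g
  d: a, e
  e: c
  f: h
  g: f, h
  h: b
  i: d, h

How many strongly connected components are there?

{a, b, c, d, e, f, g, h, i} are all mutually reachable — one SCC of size 9.
That gives 1 strongly connected component.

1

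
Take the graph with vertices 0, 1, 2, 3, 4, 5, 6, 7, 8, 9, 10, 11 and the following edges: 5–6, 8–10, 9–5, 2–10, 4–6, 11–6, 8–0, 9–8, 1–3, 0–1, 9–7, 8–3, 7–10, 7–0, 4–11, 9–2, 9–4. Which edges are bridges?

The edges on the cycle 4-11-6-4 are not bridges since each lies on that cycle.
Every edge lies on some cycle, so there are no bridges.

none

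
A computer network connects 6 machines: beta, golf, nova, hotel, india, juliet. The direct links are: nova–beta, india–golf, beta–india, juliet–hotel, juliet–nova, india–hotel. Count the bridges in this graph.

1

The edges on the cycle juliet-nova-beta-india-hotel-juliet are not bridges since each lies on that cycle.
But removing india–golf disconnects india from golf — this is a bridge.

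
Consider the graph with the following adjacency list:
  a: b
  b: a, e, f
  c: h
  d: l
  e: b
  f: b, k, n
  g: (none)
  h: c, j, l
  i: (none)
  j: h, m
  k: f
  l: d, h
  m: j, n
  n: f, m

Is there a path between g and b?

No

The component containing g is {g}, and b is not in it.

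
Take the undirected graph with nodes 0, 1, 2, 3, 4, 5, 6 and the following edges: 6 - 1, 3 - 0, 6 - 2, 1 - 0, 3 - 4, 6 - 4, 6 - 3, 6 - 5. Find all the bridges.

The edges on the cycle 6-3-0-1-6 are not bridges since each lies on that cycle.
But removing 6 - 2 disconnects 6 from 2; removing 5 - 6 disconnects 5 from 6 — these are bridges.

2-6, 5-6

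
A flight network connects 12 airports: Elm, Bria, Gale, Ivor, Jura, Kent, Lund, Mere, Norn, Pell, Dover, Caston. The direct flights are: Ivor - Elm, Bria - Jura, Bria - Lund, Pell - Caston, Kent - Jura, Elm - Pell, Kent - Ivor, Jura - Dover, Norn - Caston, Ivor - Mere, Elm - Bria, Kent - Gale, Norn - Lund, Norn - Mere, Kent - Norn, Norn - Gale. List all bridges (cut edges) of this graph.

Dover-Jura

The edges on the cycle Kent-Norn-Mere-Ivor-Kent are not bridges since each lies on that cycle.
But removing Jura - Dover disconnects Jura from Dover — this is a bridge.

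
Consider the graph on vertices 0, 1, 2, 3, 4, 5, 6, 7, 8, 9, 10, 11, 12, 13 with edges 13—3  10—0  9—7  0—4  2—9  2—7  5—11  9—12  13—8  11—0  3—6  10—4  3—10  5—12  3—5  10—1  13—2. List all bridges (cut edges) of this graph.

1-10, 13-8, 3-6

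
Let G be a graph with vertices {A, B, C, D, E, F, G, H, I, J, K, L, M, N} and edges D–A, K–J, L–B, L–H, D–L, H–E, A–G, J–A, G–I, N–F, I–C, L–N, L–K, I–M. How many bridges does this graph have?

9

The edges on the cycle D-L-K-J-A-D are not bridges since each lies on that cycle.
But removing F–N disconnects F from N; removing L–N disconnects L from N; removing A–G disconnects A from G; removing I–M disconnects I from M — these are bridges.
In total 9 edges are bridges.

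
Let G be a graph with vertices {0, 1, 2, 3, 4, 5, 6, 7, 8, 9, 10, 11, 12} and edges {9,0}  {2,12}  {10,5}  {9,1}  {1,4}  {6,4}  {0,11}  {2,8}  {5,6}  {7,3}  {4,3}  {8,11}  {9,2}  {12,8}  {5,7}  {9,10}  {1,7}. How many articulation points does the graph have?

1

Removing 9 increases the component count from 1 to 2, so 9 is a cut vertex.
By contrast removing 8 leaves 1 component; it is not a cut vertex. No other vertex is a cut vertex either.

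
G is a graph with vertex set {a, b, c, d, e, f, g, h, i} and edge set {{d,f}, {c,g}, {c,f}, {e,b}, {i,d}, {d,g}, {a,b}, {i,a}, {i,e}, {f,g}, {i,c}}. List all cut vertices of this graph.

i

Removing i increases the component count from 2 to 3, so i is a cut vertex.
By contrast removing a leaves 2 components; it is not a cut vertex. No other vertex is a cut vertex either.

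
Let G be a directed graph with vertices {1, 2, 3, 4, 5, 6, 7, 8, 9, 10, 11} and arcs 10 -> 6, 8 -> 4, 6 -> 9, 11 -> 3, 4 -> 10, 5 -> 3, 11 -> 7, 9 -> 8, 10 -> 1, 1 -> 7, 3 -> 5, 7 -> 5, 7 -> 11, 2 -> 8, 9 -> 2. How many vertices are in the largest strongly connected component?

6

{2, 4, 6, 8, 9, 10} are all mutually reachable — one SCC of size 6.
{7, 11} are all mutually reachable — one SCC of size 2.
{3, 5} are all mutually reachable — one SCC of size 2.
{1} is an SCC by itself.
The largest has 6 vertices.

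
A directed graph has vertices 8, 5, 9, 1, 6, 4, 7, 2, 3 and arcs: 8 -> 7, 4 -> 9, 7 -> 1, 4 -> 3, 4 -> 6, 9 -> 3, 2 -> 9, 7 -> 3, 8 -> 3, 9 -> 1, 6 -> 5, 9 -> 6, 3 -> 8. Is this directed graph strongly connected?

There is no directed path from 6 to 7, so the graph is not strongly connected.

No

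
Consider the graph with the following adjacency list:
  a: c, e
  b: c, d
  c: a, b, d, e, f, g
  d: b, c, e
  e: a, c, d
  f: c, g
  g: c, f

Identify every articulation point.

c

Removing c increases the component count from 1 to 2, so c is a cut vertex.
By contrast removing d leaves 1 component; it is not a cut vertex. No other vertex is a cut vertex either.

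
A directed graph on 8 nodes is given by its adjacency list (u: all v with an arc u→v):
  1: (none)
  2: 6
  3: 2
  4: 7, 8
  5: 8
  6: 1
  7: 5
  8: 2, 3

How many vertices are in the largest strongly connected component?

{7} is an SCC by itself.
{1} is an SCC by itself.
{8} is an SCC by itself.
{3} is an SCC by itself.
{2} is an SCC by itself.
(and 3 more singleton SCCs)
The largest has 1 vertex.

1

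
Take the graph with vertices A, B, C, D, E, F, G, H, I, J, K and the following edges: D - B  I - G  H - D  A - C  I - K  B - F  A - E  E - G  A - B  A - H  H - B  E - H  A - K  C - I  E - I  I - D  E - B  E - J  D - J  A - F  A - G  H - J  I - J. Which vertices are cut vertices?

Removing J, for instance, still leaves 1 component. No single vertex removal increases the component count — the graph has no articulation points.

none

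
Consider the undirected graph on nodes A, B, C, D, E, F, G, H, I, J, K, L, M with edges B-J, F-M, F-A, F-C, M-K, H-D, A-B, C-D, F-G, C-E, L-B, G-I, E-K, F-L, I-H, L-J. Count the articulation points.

Removing F increases the component count from 1 to 2, so F is a cut vertex.
By contrast removing B leaves 1 component; it is not a cut vertex. No other vertex is a cut vertex either.

1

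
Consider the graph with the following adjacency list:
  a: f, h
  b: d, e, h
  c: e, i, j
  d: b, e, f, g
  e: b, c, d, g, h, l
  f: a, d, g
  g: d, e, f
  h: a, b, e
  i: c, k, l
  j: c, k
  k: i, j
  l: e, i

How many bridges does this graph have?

The edges on the cycle e-l-i-k-j-c-e are not bridges since each lies on that cycle.
Every edge lies on some cycle, so there are no bridges.

0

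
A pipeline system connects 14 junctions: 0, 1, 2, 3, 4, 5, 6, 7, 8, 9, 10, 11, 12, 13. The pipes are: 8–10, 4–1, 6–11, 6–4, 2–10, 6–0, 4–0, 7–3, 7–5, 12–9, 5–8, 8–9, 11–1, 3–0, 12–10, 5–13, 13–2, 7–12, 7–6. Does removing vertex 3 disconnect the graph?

Deleting 3 leaves 1 component (was 1) (its neighbors 0, 7 remain connected to each other), so 3 is not a cut vertex.

No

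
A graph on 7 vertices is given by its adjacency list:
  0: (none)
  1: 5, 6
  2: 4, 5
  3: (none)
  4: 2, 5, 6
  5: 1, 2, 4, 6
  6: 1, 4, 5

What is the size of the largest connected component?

3 is isolated — a component by itself.
0 is isolated — a component by itself.
Starting from 1 we can reach 1, 2, 4, 5, 6. That is one component of size 5.
The largest has 5 vertices.

5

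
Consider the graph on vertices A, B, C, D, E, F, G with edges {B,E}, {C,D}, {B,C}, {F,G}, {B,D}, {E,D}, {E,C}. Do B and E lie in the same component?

Yes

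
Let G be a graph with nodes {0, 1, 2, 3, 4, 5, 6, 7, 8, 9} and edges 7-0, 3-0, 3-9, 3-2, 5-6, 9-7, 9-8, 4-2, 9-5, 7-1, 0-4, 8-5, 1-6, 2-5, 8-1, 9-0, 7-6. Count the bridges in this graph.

0

The edges on the cycle 9-7-1-8-9 are not bridges since each lies on that cycle.
Every edge lies on some cycle, so there are no bridges.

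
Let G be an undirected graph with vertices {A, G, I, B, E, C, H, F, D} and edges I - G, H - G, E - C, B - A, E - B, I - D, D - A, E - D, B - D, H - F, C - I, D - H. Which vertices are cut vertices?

Removing H increases the component count from 1 to 2, so H is a cut vertex.
By contrast removing F leaves 1 component; it is not a cut vertex. No other vertex is a cut vertex either.

H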